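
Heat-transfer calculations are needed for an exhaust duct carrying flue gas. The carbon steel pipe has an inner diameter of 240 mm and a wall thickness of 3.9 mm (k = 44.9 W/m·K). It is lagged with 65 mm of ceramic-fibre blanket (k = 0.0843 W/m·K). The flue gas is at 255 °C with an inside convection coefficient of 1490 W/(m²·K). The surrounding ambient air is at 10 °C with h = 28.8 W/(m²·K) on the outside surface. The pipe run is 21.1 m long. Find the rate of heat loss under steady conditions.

Q ≈ 6250 W

Cylindrical conduction, so R = ln(r₂/r₁)/(2πkL) per layer, in series:
R_inner film = 1/(h_i·2πr₁L) = 1/(1490×2π×0.12×21.1) = 4.219×10^-5 K/W
R_carbon steel pipe wall = ln(123.9/120)/(2π×44.9×21.1) = 5.373×10^-6 K/W
R_ceramic-fibre blanket = ln(188.9/123.9)/(2π×0.0843×21.1) = 0.03774 K/W
R_outer film = 1/(h_o·2πr_oL) = 1/(28.8×2π×0.1889×21.1) = 0.001386 K/W
R_total = 0.03917 K/W
Q = ΔT/R_total = 245/0.03917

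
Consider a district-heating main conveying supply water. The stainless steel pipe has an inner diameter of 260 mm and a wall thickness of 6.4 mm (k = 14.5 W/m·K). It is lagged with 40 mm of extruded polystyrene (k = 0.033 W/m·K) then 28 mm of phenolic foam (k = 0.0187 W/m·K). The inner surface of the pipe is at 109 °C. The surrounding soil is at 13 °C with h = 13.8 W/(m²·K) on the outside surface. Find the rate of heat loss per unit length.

q′ ≈ 37.6 W/m

For a radial system each layer contributes R = ln(r_out/r_in)/(2πkL); films add R = 1/(hA).
R_stainless steel pipe wall = ln(136.4/130)/(2π×14.5×1) = 5.275×10^-4 K/W
R_extruded polystyrene = ln(176.4/136.4)/(2π×0.033×1) = 1.24 K/W
R_phenolic foam = ln(204.4/176.4)/(2π×0.0187×1) = 1.254 K/W
R_outer film = 1/(h_o·2πr_oL) = 1/(13.8×2π×0.2044×1) = 0.05642 K/W
R_total = 2.551 K/W
Q = ΔT/R_total = 96/2.551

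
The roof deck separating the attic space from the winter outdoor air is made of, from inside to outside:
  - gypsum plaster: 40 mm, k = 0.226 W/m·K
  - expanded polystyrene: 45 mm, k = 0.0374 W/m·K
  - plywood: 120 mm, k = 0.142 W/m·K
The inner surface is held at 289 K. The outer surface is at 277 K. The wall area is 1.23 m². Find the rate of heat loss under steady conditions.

Series thermal resistances:
R_gypsum plaster = L/(kA) = 0.04/(0.226×1.23) = 0.1439 K/W
R_expanded polystyrene = L/(kA) = 0.045/(0.0374×1.23) = 0.9782 K/W
R_plywood = L/(kA) = 0.12/(0.142×1.23) = 0.687 K/W
R_total = 1.809 K/W
Q = ΔT / R_total = 12 / 1.809

Q ≈ 6.63 W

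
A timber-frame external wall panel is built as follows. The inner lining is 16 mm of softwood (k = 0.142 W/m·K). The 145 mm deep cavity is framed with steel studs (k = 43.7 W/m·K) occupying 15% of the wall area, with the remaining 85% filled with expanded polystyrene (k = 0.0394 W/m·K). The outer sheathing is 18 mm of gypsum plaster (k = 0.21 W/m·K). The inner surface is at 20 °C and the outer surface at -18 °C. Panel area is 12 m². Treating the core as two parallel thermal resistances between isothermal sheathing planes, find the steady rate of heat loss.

Sheathing layers in series; stud and cavity paths in parallel between them.
R_inner = 0.016/(0.142×12) = 0.00939 K/W
R_stud  = 0.145/(43.7×0.15×12) = 0.001843 K/W
R_cav   = 0.145/(0.0394×0.85×12) = 0.3608 K/W
1/R_core = 1/R_stud + 1/R_cav → R_core = 0.001834 K/W
R_outer = 0.018/(0.21×12) = 0.007143 K/W
R_total = 0.01837 K/W
Q = ΔT/R_total = 38/0.01837

Q ≈ 2070 W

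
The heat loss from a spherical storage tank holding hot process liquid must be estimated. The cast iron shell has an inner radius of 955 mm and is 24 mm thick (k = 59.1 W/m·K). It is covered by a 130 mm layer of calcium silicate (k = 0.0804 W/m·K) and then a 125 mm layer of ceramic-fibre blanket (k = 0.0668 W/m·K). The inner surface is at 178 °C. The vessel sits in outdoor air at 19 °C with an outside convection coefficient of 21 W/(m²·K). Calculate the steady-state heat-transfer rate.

Each spherical layer contributes R = (1/r_i − 1/r_o)/(4πk):
R_cast iron shell = (1/0.955 − 1/0.979)/(4π×59.1) = 3.456×10^-5 K/W
R_calcium silicate = (1/0.979 − 1/1.109)/(4π×0.0804) = 0.1185 K/W
R_ceramic-fibre blanket = (1/1.109 − 1/1.234)/(4π×0.0668) = 0.1088 K/W
R_outer film = 1/(h·4πr_o²) = 1/(21×4π×1.234²) = 0.002489 K/W
R_total = 0.2298 K/W
Q = ΔT/R_total = 159/0.2298

Q ≈ 692 W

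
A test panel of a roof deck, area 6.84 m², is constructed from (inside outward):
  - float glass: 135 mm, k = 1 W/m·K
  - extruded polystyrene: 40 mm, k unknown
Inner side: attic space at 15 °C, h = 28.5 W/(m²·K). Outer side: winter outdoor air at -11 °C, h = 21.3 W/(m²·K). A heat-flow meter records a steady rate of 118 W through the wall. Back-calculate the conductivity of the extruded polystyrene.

Series thermal resistances:
R_inner film = 1/(h_i·A) = 1/(28.5×6.84) = 0.00513 K/W
R_float glass = L/(kA) = 0.135/(1×6.84) = 0.01974 K/W
R_outer film = 1/(h_o·A) = 1/(21.3×6.84) = 0.006864 K/W
Sum of known resistances R_other = 0.03173 K/W
Total R = ΔT/Q = 26/118 = 0.2203 K/W
R_extruded polystyrene = R_total − R_other = 0.1886 K/W
k = L/(R·A) = 0.04/(0.1886×6.84)

k ≈ 0.031 W/(m·K)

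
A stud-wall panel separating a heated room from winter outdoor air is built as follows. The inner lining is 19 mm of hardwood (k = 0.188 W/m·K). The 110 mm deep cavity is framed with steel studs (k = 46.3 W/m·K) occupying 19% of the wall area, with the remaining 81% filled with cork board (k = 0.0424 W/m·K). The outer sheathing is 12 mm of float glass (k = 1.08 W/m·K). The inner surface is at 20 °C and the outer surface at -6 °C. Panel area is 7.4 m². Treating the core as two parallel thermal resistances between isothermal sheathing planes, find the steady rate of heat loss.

Q ≈ 1540 W

Sheathing layers in series; stud and cavity paths in parallel between them.
R_inner = 0.019/(0.188×7.4) = 0.01366 K/W
R_stud  = 0.11/(46.3×0.19×7.4) = 0.00169 K/W
R_cav   = 0.11/(0.0424×0.81×7.4) = 0.4328 K/W
1/R_core = 1/R_stud + 1/R_cav → R_core = 0.001683 K/W
R_outer = 0.012/(1.08×7.4) = 0.001502 K/W
R_total = 0.01684 K/W
Q = ΔT/R_total = 26/0.01684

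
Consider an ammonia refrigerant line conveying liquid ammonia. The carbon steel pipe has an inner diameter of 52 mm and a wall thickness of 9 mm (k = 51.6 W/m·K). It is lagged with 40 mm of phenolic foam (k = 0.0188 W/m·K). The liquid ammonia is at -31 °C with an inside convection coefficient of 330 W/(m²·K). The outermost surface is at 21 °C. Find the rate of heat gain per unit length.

For a radial system each layer contributes R = ln(r_out/r_in)/(2πkL); films add R = 1/(hA).
R_inner film = 1/(h_i·2πr₁L) = 1/(330×2π×0.026×1) = 0.01855 K/W
R_carbon steel pipe wall = ln(35/26)/(2π×51.6×1) = 9.168×10^-4 K/W
R_phenolic foam = ln(75/35)/(2π×0.0188×1) = 6.452 K/W
R_total = 6.472 K/W
Q = ΔT/R_total = 52/6.472

q′ ≈ 8.04 W/m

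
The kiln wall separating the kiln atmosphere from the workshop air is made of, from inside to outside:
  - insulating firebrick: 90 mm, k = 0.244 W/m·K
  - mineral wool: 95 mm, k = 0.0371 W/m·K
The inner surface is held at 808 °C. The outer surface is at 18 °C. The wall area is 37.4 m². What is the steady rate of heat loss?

Series thermal resistances:
R_insulating firebrick = L/(kA) = 0.09/(0.244×37.4) = 0.009862 K/W
R_mineral wool = L/(kA) = 0.095/(0.0371×37.4) = 0.06847 K/W
R_total = 0.07833 K/W
Q = ΔT / R_total = 790 / 0.07833

Q ≈ 10100 W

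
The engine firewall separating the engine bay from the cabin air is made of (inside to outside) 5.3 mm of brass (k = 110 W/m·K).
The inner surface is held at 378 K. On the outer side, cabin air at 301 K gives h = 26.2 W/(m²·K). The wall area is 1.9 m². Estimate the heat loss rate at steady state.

Q ≈ 3830 W

Series thermal resistances:
R_brass = L/(kA) = 0.0053/(110×1.9) = 2.536×10^-5 K/W
R_outer film = 1/(h_o·A) = 1/(26.2×1.9) = 0.02009 K/W
R_total = 0.02011 K/W
Q = ΔT / R_total = 77 / 0.02011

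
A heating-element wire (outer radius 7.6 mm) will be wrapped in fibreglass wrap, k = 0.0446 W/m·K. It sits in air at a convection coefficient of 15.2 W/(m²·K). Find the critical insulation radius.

For a cylinder r_cr = k/h = 0.0446/15.2
r_cr = 2.93 mm; since the bare radius (7.6 mm) is above r_cr, any added insulation will reduce heat loss.

r_cr ≈ 2.93 mm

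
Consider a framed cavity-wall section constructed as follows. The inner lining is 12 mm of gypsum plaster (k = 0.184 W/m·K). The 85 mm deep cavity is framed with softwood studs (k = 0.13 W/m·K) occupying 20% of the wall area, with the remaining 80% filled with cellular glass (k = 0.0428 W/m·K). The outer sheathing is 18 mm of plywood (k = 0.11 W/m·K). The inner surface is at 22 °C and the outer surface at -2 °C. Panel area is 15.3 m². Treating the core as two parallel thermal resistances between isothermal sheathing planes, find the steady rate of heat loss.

Q ≈ 224 W

Sheathing layers in series; stud and cavity paths in parallel between them.
R_inner = 0.012/(0.184×15.3) = 0.004263 K/W
R_stud  = 0.085/(0.13×0.2×15.3) = 0.2137 K/W
R_cav   = 0.085/(0.0428×0.8×15.3) = 0.1623 K/W
1/R_core = 1/R_stud + 1/R_cav → R_core = 0.09222 K/W
R_outer = 0.018/(0.11×15.3) = 0.0107 K/W
R_total = 0.1072 K/W
Q = ΔT/R_total = 24/0.1072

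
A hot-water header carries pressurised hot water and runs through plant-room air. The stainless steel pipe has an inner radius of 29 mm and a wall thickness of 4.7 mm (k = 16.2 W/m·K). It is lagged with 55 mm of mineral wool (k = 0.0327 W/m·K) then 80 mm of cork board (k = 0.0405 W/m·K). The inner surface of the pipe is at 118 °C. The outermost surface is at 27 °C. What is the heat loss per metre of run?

Treating each annulus and film as a series resistance:
R_stainless steel pipe wall = ln(33.7/29)/(2π×16.2×1) = 0.001476 K/W
R_mineral wool = ln(88.7/33.7)/(2π×0.0327×1) = 4.71 K/W
R_cork board = ln(168.7/88.7)/(2π×0.0405×1) = 2.526 K/W
R_total = 7.238 K/W
Q = ΔT/R_total = 91/7.238

q′ ≈ 12.6 W/m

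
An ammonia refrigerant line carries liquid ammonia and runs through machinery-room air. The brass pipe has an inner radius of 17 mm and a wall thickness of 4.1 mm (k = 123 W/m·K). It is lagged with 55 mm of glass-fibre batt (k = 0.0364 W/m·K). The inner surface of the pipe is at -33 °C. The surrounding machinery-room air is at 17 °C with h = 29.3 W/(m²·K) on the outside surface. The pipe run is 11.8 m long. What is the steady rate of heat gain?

Q ≈ 104 W

Radial resistances (cylindrical: R_cond = ln(r_o/r_i)/(2πkL), R_conv = 1/(h·2πrL)):
R_brass pipe wall = ln(21.1/17)/(2π×123×11.8) = 2.369×10^-5 K/W
R_glass-fibre batt = ln(76.1/21.1)/(2π×0.0364×11.8) = 0.4753 K/W
R_outer film = 1/(h_o·2πr_oL) = 1/(29.3×2π×0.0761×11.8) = 0.006049 K/W
R_total = 0.4814 K/W
Q = ΔT/R_total = 50/0.4814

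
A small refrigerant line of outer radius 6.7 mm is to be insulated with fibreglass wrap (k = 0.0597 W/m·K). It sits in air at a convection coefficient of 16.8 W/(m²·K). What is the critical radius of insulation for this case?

r_cr ≈ 3.55 mm

For a cylinder r_cr = k/h = 0.0597/16.8
r_cr = 3.55 mm; since the bare radius (6.7 mm) is above r_cr, any added insulation will reduce heat loss.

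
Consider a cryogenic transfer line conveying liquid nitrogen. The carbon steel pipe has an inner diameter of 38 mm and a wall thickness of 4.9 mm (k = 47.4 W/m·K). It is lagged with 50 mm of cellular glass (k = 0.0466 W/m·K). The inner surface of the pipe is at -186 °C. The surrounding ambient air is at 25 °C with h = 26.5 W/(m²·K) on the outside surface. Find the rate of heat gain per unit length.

q′ ≈ 53.6 W/m

Cylindrical conduction, so R = ln(r₂/r₁)/(2πkL) per layer, in series:
R_carbon steel pipe wall = ln(23.9/19)/(2π×47.4×1) = 7.704×10^-4 K/W
R_cellular glass = ln(73.9/23.9)/(2π×0.0466×1) = 3.855 K/W
R_outer film = 1/(h_o·2πr_oL) = 1/(26.5×2π×0.0739×1) = 0.08127 K/W
R_total = 3.937 K/W
Q = ΔT/R_total = 211/3.937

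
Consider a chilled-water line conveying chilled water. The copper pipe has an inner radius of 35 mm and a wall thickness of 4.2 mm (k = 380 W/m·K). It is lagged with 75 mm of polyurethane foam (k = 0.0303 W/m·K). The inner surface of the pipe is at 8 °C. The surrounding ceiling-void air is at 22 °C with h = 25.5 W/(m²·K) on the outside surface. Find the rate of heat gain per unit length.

For a radial system each layer contributes R = ln(r_out/r_in)/(2πkL); films add R = 1/(hA).
R_copper pipe wall = ln(39.2/35)/(2π×380×1) = 4.747×10^-5 K/W
R_polyurethane foam = ln(114.2/39.2)/(2π×0.0303×1) = 5.617 K/W
R_outer film = 1/(h_o·2πr_oL) = 1/(25.5×2π×0.1142×1) = 0.05465 K/W
R_total = 5.671 K/W
Q = ΔT/R_total = 14/5.671

q′ ≈ 2.47 W/m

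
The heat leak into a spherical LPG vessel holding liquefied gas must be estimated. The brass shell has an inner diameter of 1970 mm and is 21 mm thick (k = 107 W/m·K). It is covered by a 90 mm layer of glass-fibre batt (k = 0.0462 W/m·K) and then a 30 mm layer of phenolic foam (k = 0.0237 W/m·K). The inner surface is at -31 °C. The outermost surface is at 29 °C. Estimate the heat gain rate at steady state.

Spherical conduction: R = (1/r_in − 1/r_out)/(4πk) per layer; series-sum.
R_brass shell = (1/0.985 − 1/1.006)/(4π×107) = 1.576×10^-5 K/W
R_glass-fibre batt = (1/1.006 − 1/1.096)/(4π×0.0462) = 0.1406 K/W
R_phenolic foam = (1/1.096 − 1/1.126)/(4π×0.0237) = 0.08162 K/W
R_total = 0.2222 K/W
Q = ΔT/R_total = 60/0.2222

Q ≈ 270 W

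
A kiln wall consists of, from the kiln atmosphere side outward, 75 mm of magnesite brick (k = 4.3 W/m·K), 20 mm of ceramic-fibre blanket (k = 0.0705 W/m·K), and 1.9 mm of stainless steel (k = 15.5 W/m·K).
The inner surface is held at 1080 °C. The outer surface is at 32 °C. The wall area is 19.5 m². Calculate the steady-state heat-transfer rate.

Q ≈ 67800 W

Thermal resistances in series:
R_magnesite brick = L/(kA) = 0.075/(4.3×19.5) = 8.945×10^-4 K/W
R_ceramic-fibre blanket = L/(kA) = 0.02/(0.0705×19.5) = 0.01455 K/W
R_stainless steel = L/(kA) = 0.0019/(15.5×19.5) = 6.286×10^-6 K/W
R_total = 0.01545 K/W
Q = ΔT / R_total = 1048 / 0.01545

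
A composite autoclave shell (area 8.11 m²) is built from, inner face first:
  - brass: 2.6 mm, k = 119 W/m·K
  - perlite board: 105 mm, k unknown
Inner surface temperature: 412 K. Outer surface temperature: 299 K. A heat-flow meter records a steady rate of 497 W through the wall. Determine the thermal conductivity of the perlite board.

k ≈ 0.0569 W/(m·K)

Thermal resistances in series:
R_brass = L/(kA) = 0.0026/(119×8.11) = 2.694×10^-6 K/W
Sum of known resistances R_other = 2.694×10^-6 K/W
Total R = ΔT/Q = 113/497 = 0.2274 K/W
R_perlite board = R_total − R_other = 0.2274 K/W
k = L/(R·A) = 0.105/(0.2274×8.11)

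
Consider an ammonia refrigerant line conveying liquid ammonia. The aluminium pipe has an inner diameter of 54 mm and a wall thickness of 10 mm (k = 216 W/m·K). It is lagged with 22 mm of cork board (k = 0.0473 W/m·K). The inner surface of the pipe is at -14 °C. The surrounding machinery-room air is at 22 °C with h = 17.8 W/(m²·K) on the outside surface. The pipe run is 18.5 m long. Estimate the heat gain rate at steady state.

Q ≈ 387 W

Per-layer cylindrical resistances, series-summed:
R_aluminium pipe wall = ln(37/27)/(2π×216×18.5) = 1.255×10^-5 K/W
R_cork board = ln(59/37)/(2π×0.0473×18.5) = 0.08487 K/W
R_outer film = 1/(h_o·2πr_oL) = 1/(17.8×2π×0.059×18.5) = 0.008192 K/W
R_total = 0.09307 K/W
Q = ΔT/R_total = 36/0.09307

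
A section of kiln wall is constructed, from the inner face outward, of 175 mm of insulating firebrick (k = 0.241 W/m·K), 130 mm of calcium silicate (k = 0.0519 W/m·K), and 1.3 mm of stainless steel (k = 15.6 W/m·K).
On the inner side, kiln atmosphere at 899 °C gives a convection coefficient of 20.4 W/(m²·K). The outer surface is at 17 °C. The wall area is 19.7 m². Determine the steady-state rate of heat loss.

Q ≈ 5300 W

Thermal resistances in series:
R_inner film = 1/(h_i·A) = 1/(20.4×19.7) = 0.002488 K/W
R_insulating firebrick = L/(kA) = 0.175/(0.241×19.7) = 0.03686 K/W
R_calcium silicate = L/(kA) = 0.13/(0.0519×19.7) = 0.1271 K/W
R_stainless steel = L/(kA) = 0.0013/(15.6×19.7) = 4.23×10^-6 K/W
R_total = 0.1665 K/W
Q = ΔT / R_total = 882 / 0.1665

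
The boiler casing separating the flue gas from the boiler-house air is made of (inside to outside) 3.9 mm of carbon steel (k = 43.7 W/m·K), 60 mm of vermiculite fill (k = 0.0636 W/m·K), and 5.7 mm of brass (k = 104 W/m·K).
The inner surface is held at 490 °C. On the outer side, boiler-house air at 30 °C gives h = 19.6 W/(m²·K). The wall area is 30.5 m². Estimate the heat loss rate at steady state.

Thermal resistances in series:
R_carbon steel = L/(kA) = 0.0039/(43.7×30.5) = 2.926×10^-6 K/W
R_vermiculite fill = L/(kA) = 0.06/(0.0636×30.5) = 0.03093 K/W
R_brass = L/(kA) = 0.0057/(104×30.5) = 1.797×10^-6 K/W
R_outer film = 1/(h_o·A) = 1/(19.6×30.5) = 0.001673 K/W
R_total = 0.03261 K/W
Q = ΔT / R_total = 460 / 0.03261

Q ≈ 14100 W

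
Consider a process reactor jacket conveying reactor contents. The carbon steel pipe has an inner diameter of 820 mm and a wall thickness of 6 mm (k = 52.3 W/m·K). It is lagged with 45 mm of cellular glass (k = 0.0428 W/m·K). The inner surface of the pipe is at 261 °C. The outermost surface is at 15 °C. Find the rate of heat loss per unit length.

Radial resistances (cylindrical: R_cond = ln(r_o/r_i)/(2πkL), R_conv = 1/(h·2πrL)):
R_carbon steel pipe wall = ln(416/410)/(2π×52.3×1) = 4.421×10^-5 K/W
R_cellular glass = ln(461/416)/(2π×0.0428×1) = 0.3819 K/W
R_total = 0.382 K/W
Q = ΔT/R_total = 246/0.382

q′ ≈ 644 W/m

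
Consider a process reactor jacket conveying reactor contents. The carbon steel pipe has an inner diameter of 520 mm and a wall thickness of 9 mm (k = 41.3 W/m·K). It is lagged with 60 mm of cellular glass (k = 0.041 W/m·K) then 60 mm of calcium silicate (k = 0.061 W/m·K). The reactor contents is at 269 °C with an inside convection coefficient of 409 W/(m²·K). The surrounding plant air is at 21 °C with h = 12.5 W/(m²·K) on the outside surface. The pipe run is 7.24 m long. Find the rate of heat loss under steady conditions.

Q ≈ 1430 W

For a radial system each layer contributes R = ln(r_out/r_in)/(2πkL); films add R = 1/(hA).
R_inner film = 1/(h_i·2πr₁L) = 1/(409×2π×0.26×7.24) = 2.067×10^-4 K/W
R_carbon steel pipe wall = ln(269/260)/(2π×41.3×7.24) = 1.811×10^-5 K/W
R_cellular glass = ln(329/269)/(2π×0.041×7.24) = 0.108 K/W
R_calcium silicate = ln(389/329)/(2π×0.061×7.24) = 0.06037 K/W
R_outer film = 1/(h_o·2πr_oL) = 1/(12.5×2π×0.389×7.24) = 0.004521 K/W
R_total = 0.1731 K/W
Q = ΔT/R_total = 248/0.1731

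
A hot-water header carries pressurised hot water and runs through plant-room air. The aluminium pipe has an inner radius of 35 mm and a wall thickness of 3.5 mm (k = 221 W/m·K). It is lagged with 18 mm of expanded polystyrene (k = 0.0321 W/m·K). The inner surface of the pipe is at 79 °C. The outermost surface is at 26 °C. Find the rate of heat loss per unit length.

q′ ≈ 27.9 W/m

Per-layer cylindrical resistances, series-summed:
R_aluminium pipe wall = ln(38.5/35)/(2π×221×1) = 6.864×10^-5 K/W
R_expanded polystyrene = ln(56.5/38.5)/(2π×0.0321×1) = 1.902 K/W
R_total = 1.902 K/W
Q = ΔT/R_total = 53/1.902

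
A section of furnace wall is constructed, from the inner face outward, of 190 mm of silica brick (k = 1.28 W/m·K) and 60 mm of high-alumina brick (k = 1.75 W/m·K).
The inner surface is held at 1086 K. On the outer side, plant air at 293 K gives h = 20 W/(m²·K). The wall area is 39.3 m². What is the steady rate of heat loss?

Series thermal resistances:
R_silica brick = L/(kA) = 0.19/(1.28×39.3) = 0.003777 K/W
R_high-alumina brick = L/(kA) = 0.06/(1.75×39.3) = 8.724×10^-4 K/W
R_outer film = 1/(h_o·A) = 1/(20×39.3) = 0.001272 K/W
R_total = 0.005922 K/W
Q = ΔT / R_total = 793 / 0.005922

Q ≈ 134000 W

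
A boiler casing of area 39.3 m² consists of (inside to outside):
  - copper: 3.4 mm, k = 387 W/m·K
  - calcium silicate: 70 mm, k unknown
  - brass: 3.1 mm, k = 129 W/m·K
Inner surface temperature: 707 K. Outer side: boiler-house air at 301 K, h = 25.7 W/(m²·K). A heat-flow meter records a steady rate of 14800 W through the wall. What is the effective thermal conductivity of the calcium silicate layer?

Thermal resistances in series:
R_copper = L/(kA) = 0.0034/(387×39.3) = 2.236×10^-7 K/W
R_brass = L/(kA) = 0.0031/(129×39.3) = 6.115×10^-7 K/W
R_outer film = 1/(h_o·A) = 1/(25.7×39.3) = 9.901×10^-4 K/W
Sum of known resistances R_other = 9.909×10^-4 K/W
Total R = ΔT/Q = 406/14800 = 0.02743 K/W
R_calcium silicate = R_total − R_other = 0.02644 K/W
k = L/(R·A) = 0.07/(0.02644×39.3)

k ≈ 0.0674 W/(m·K)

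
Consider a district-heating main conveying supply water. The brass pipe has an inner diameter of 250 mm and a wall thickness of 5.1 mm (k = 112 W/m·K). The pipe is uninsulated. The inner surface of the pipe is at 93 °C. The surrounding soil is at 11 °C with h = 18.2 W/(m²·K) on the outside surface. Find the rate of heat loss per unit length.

For a radial system each layer contributes R = ln(r_out/r_in)/(2πkL); films add R = 1/(hA).
R_brass pipe wall = ln(130.1/125)/(2π×112×1) = 5.683×10^-5 K/W
R_outer film = 1/(h_o·2πr_oL) = 1/(18.2×2π×0.1301×1) = 0.06722 K/W
R_total = 0.06727 K/W
Q = ΔT/R_total = 82/0.06727

q′ ≈ 1220 W/m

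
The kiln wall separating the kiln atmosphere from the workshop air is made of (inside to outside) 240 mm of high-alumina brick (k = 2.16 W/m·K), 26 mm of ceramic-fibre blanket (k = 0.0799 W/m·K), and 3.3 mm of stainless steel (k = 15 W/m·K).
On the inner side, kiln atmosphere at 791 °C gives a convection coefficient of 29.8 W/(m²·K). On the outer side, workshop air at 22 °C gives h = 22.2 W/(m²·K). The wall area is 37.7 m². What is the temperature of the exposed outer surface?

Model the wall as resistances in series:
R_inner film = 1/(h_i·A) = 1/(29.8×37.7) = 8.901×10^-4 K/W
R_high-alumina brick = L/(kA) = 0.24/(2.16×37.7) = 0.002947 K/W
R_ceramic-fibre blanket = L/(kA) = 0.026/(0.0799×37.7) = 0.008631 K/W
R_stainless steel = L/(kA) = 0.0033/(15×37.7) = 5.836×10^-6 K/W
R_outer film = 1/(h_o·A) = 1/(22.2×37.7) = 0.001195 K/W
R_total = 0.01367 K/W;  Q = ΔT/R_total = 769/0.01367 = 56260 W
T_interface = T_inner − Q·ΣR(inner→interface) = 791 − 56300×0.01247

T ≈ 89.2 °C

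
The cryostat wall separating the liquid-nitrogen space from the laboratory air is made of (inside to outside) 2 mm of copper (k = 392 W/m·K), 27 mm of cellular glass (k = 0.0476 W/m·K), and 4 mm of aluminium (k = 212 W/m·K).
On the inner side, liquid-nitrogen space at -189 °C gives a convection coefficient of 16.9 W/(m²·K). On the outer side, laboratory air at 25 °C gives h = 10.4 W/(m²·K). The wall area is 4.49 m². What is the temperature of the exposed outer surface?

Thermal resistances in series:
R_inner film = 1/(h_i·A) = 1/(16.9×4.49) = 0.01318 K/W
R_copper = L/(kA) = 0.002/(392×4.49) = 1.136×10^-6 K/W
R_cellular glass = L/(kA) = 0.027/(0.0476×4.49) = 0.1263 K/W
R_aluminium = L/(kA) = 0.004/(212×4.49) = 4.202×10^-6 K/W
R_outer film = 1/(h_o·A) = 1/(10.4×4.49) = 0.02142 K/W
R_total = 0.1609 K/W;  Q = ΔT/R_total = 214/0.1609 = 1330 W
T_interface = T_inner + Q·ΣR(inner→interface) = -189 + 1330×0.1395

T ≈ -3.48 °C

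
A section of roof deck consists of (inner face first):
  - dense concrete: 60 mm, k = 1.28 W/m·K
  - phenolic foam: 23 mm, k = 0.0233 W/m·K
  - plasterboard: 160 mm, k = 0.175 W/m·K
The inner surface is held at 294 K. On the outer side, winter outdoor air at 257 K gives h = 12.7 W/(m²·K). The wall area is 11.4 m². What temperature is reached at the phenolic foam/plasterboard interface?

Model the wall as resistances in series:
R_dense concrete = L/(kA) = 0.06/(1.28×11.4) = 0.004112 K/W
R_phenolic foam = L/(kA) = 0.023/(0.0233×11.4) = 0.08659 K/W
R_plasterboard = L/(kA) = 0.16/(0.175×11.4) = 0.0802 K/W
R_outer film = 1/(h_o·A) = 1/(12.7×11.4) = 0.006907 K/W
R_total = 0.1778 K/W;  Q = ΔT/R_total = 37/0.1778 = 208.1 W
T_interface = T_inner − Q·ΣR(inner→interface) = 294 − 208×0.0907

T ≈ 275 K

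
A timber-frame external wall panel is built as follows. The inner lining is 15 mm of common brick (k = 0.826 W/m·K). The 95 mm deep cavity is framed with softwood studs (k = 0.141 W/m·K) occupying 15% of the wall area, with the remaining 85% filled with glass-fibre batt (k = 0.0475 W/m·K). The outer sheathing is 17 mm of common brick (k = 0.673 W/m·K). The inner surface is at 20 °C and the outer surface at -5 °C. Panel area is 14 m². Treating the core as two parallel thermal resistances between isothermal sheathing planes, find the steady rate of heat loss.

Q ≈ 220 W

Sheathing layers in series; stud and cavity paths in parallel between them.
R_inner = 0.015/(0.826×14) = 0.001297 K/W
R_stud  = 0.095/(0.141×0.15×14) = 0.3208 K/W
R_cav   = 0.095/(0.0475×0.85×14) = 0.1681 K/W
1/R_core = 1/R_stud + 1/R_cav → R_core = 0.1103 K/W
R_outer = 0.017/(0.673×14) = 0.001804 K/W
R_total = 0.1134 K/W
Q = ΔT/R_total = 25/0.1134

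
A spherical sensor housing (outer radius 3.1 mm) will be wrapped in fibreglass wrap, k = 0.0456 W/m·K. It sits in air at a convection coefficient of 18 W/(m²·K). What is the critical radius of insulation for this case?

For a sphere r_cr = 2k/h = 2×0.0456/18
r_cr = 5.07 mm; since the bare radius (3.1 mm) is below r_cr, adding a thin layer of insulation will *increase* heat loss.

r_cr ≈ 5.07 mm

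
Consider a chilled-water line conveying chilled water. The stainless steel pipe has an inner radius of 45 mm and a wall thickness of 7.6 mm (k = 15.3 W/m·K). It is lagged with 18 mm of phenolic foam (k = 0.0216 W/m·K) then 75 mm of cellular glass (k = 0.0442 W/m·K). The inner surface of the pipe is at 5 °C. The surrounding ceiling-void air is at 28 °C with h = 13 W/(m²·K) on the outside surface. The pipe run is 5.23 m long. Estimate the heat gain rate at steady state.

Treating each annulus and film as a series resistance:
R_stainless steel pipe wall = ln(52.6/45)/(2π×15.3×5.23) = 3.104×10^-4 K/W
R_phenolic foam = ln(70.6/52.6)/(2π×0.0216×5.23) = 0.4146 K/W
R_cellular glass = ln(145.6/70.6)/(2π×0.0442×5.23) = 0.4984 K/W
R_outer film = 1/(h_o·2πr_oL) = 1/(13×2π×0.1456×5.23) = 0.01608 K/W
R_total = 0.9294 K/W
Q = ΔT/R_total = 23/0.9294

Q ≈ 24.7 W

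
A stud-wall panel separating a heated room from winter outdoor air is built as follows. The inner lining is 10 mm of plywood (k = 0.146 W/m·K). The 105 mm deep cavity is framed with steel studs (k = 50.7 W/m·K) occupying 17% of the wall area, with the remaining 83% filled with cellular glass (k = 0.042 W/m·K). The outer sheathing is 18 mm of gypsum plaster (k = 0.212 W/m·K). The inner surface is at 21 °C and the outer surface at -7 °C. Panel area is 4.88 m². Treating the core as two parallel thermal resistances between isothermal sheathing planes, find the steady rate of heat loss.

Sheathing layers in series; stud and cavity paths in parallel between them.
R_inner = 0.01/(0.146×4.88) = 0.01404 K/W
R_stud  = 0.105/(50.7×0.17×4.88) = 0.002496 K/W
R_cav   = 0.105/(0.042×0.83×4.88) = 0.6172 K/W
1/R_core = 1/R_stud + 1/R_cav → R_core = 0.002486 K/W
R_outer = 0.018/(0.212×4.88) = 0.0174 K/W
R_total = 0.03392 K/W
Q = ΔT/R_total = 28/0.03392

Q ≈ 825 W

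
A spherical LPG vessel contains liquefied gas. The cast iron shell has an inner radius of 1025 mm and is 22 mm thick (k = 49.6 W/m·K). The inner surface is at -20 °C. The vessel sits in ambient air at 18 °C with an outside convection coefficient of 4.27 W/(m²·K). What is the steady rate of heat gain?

Q ≈ 2230 W

For a spherical shell R = (1/r₁ − 1/r₂)/(4πk); film R = 1/(h·4πr²). In series:
R_cast iron shell = (1/1.025 − 1/1.047)/(4π×49.6) = 3.289×10^-5 K/W
R_outer film = 1/(h·4πr_o²) = 1/(4.27×4π×1.047²) = 0.017 K/W
R_total = 0.01703 K/W
Q = ΔT/R_total = 38/0.01703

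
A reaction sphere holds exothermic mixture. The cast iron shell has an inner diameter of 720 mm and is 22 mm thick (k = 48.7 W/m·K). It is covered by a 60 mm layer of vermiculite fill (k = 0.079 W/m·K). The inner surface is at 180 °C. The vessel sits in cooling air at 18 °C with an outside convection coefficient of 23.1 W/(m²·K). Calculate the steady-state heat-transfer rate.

Radial (spherical) resistances in series:
R_cast iron shell = (1/0.36 − 1/0.382)/(4π×48.7) = 2.614×10^-4 K/W
R_vermiculite fill = (1/0.382 − 1/0.442)/(4π×0.079) = 0.358 K/W
R_outer film = 1/(h·4πr_o²) = 1/(23.1×4π×0.442²) = 0.01763 K/W
R_total = 0.3758 K/W
Q = ΔT/R_total = 162/0.3758

Q ≈ 431 W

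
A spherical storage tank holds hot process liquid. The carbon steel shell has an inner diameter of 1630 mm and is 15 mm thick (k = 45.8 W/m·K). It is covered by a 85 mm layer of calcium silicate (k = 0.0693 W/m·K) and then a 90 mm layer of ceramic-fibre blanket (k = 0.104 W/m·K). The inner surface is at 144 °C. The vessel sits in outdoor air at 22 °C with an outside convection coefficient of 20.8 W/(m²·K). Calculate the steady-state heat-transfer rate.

For a spherical shell R = (1/r₁ − 1/r₂)/(4πk); film R = 1/(h·4πr²). In series:
R_carbon steel shell = (1/0.815 − 1/0.83)/(4π×45.8) = 3.853×10^-5 K/W
R_calcium silicate = (1/0.83 − 1/0.915)/(4π×0.0693) = 0.1285 K/W
R_ceramic-fibre blanket = (1/0.915 − 1/1.005)/(4π×0.104) = 0.07489 K/W
R_outer film = 1/(h·4πr_o²) = 1/(20.8×4π×1.005²) = 0.003788 K/W
R_total = 0.2072 K/W
Q = ΔT/R_total = 122/0.2072

Q ≈ 589 W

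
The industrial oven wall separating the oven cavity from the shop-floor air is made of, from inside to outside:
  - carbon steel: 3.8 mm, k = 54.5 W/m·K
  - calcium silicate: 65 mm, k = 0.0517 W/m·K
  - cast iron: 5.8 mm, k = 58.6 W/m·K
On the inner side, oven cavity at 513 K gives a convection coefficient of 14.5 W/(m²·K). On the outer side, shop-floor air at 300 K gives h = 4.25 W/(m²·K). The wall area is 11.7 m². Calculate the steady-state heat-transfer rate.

Q ≈ 1600 W

Thermal resistances in series:
R_inner film = 1/(h_i·A) = 1/(14.5×11.7) = 0.005894 K/W
R_carbon steel = L/(kA) = 0.0038/(54.5×11.7) = 5.959×10^-6 K/W
R_calcium silicate = L/(kA) = 0.065/(0.0517×11.7) = 0.1075 K/W
R_cast iron = L/(kA) = 0.0058/(58.6×11.7) = 8.459×10^-6 K/W
R_outer film = 1/(h_o·A) = 1/(4.25×11.7) = 0.02011 K/W
R_total = 0.1335 K/W
Q = ΔT / R_total = 213 / 0.1335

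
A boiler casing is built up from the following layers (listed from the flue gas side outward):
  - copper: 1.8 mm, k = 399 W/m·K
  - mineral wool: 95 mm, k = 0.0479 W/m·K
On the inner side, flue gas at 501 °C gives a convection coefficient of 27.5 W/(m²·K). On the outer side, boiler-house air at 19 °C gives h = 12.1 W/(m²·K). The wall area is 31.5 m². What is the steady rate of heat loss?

Using the resistance-network approach (series):
R_inner film = 1/(h_i·A) = 1/(27.5×31.5) = 0.001154 K/W
R_copper = L/(kA) = 0.0018/(399×31.5) = 1.432×10^-7 K/W
R_mineral wool = L/(kA) = 0.095/(0.0479×31.5) = 0.06296 K/W
R_outer film = 1/(h_o·A) = 1/(12.1×31.5) = 0.002624 K/W
R_total = 0.06674 K/W
Q = ΔT / R_total = 482 / 0.06674

Q ≈ 7220 W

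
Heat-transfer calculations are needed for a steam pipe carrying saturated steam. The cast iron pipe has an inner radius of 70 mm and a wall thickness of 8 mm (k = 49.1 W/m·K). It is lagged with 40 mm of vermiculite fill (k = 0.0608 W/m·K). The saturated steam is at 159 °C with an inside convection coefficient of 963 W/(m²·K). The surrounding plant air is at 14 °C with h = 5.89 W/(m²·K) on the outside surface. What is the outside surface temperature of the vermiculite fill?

T ≈ 39.2 °C

Cylindrical conduction, so R = ln(r₂/r₁)/(2πkL) per layer, in series:
R_inner film = 1/(h_i·2πr₁L) = 1/(963×2π×0.07×1) = 0.002361 K/W
R_cast iron pipe wall = ln(78/70)/(2π×49.1×1) = 3.508×10^-4 K/W
R_vermiculite fill = ln(118/78)/(2π×0.0608×1) = 1.084 K/W
R_outer film = 1/(h_o·2πr_oL) = 1/(5.89×2π×0.118×1) = 0.229 K/W
R_total = 1.315 K/W
Q = ΔT/R_total = 145/1.315
Q = 110 W/m
T_interface = T_inner − Q·ΣR(inner→interface) = 159 − 110×1.086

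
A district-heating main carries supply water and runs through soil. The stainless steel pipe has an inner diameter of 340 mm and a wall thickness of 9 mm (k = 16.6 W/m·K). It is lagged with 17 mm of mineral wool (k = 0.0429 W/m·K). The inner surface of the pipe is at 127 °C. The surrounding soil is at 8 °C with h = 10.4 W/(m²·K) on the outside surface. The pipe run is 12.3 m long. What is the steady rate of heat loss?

Per-layer cylindrical resistances, series-summed:
R_stainless steel pipe wall = ln(179/170)/(2π×16.6×12.3) = 4.021×10^-5 K/W
R_mineral wool = ln(196/179)/(2π×0.0429×12.3) = 0.02737 K/W
R_outer film = 1/(h_o·2πr_oL) = 1/(10.4×2π×0.196×12.3) = 0.006348 K/W
R_total = 0.03375 K/W
Q = ΔT/R_total = 119/0.03375

Q ≈ 3530 W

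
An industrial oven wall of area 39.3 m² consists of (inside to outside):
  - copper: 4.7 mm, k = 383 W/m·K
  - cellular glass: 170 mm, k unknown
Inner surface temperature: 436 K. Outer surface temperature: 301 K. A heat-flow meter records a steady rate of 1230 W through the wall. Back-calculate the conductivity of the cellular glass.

Treating each layer as a thermal resistance in series:
R_copper = L/(kA) = 0.0047/(383×39.3) = 3.123×10^-7 K/W
Sum of known resistances R_other = 3.123×10^-7 K/W
Total R = ΔT/Q = 135/1230 = 0.1098 K/W
R_cellular glass = R_total − R_other = 0.1098 K/W
k = L/(R·A) = 0.17/(0.1098×39.3)

k ≈ 0.0394 W/(m·K)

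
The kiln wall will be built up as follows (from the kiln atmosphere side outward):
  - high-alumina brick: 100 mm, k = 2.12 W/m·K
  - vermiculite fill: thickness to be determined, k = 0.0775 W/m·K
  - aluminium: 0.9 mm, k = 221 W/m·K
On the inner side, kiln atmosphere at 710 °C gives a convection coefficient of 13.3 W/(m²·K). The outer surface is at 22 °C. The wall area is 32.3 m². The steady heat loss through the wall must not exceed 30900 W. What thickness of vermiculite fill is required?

L ≈ 46.3 mm

Model the wall as resistances in series:
R_inner film = 1/(h_i·A) = 1/(13.3×32.3) = 0.002328 K/W
R_high-alumina brick = L/(kA) = 0.1/(2.12×32.3) = 0.00146 K/W
R_aluminium = L/(kA) = 0.0009/(221×32.3) = 1.261×10^-7 K/W
Sum of the known resistances R_other = 0.003788 K/W
Required total resistance R_tot = ΔT/Q_allow = 688/30900 = 0.02227 K/W
R_vermiculite fill = R_tot − R_other = 0.01848 K/W
L = R·k·A = 0.01848×0.0775×32.3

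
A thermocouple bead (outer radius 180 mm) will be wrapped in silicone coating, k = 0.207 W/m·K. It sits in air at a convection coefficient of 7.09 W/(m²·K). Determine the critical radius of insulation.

For a sphere r_cr = 2k/h = 2×0.207/7.09
r_cr = 58.4 mm; since the bare radius (180 mm) is above r_cr, any added insulation will reduce heat loss.

r_cr ≈ 58.4 mm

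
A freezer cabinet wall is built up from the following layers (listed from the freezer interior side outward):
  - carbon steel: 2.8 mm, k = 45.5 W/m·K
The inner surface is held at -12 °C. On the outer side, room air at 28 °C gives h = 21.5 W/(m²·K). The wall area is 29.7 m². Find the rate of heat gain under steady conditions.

Using the resistance-network approach (series):
R_carbon steel = L/(kA) = 0.0028/(45.5×29.7) = 2.072×10^-6 K/W
R_outer film = 1/(h_o·A) = 1/(21.5×29.7) = 0.001566 K/W
R_total = 0.001568 K/W
Q = ΔT / R_total = 40 / 0.001568

Q ≈ 25500 W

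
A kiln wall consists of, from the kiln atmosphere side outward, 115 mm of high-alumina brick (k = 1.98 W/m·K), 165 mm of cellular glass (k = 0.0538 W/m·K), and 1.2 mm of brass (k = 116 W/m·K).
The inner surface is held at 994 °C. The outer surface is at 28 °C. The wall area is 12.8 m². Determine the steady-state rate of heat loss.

Q ≈ 3960 W

Thermal resistances in series:
R_high-alumina brick = L/(kA) = 0.115/(1.98×12.8) = 0.004538 K/W
R_cellular glass = L/(kA) = 0.165/(0.0538×12.8) = 0.2396 K/W
R_brass = L/(kA) = 0.0012/(116×12.8) = 8.082×10^-7 K/W
R_total = 0.2441 K/W
Q = ΔT / R_total = 966 / 0.2441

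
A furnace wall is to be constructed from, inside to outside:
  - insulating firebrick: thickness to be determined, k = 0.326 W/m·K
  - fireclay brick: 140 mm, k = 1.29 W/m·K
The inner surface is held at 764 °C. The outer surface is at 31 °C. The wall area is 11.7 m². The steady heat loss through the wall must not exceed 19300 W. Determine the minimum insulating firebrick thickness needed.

L ≈ 109 mm

Series thermal resistances:
R_fireclay brick = L/(kA) = 0.14/(1.29×11.7) = 0.009276 K/W
Sum of the known resistances R_other = 0.009276 K/W
Required total resistance R_tot = ΔT/Q_allow = 733/19300 = 0.03798 K/W
R_insulating firebrick = R_tot − R_other = 0.0287 K/W
L = R·k·A = 0.0287×0.326×11.7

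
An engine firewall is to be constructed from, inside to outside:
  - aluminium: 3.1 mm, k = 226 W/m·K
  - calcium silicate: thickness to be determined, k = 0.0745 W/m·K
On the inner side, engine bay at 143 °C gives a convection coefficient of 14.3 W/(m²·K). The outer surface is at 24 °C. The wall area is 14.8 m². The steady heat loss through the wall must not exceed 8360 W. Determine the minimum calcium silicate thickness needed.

L ≈ 10.5 mm

Model the wall as resistances in series:
R_inner film = 1/(h_i·A) = 1/(14.3×14.8) = 0.004725 K/W
R_aluminium = L/(kA) = 0.0031/(226×14.8) = 9.268×10^-7 K/W
Sum of the known resistances R_other = 0.004726 K/W
Required total resistance R_tot = ΔT/Q_allow = 119/8360 = 0.01423 K/W
R_calcium silicate = R_tot − R_other = 0.009509 K/W
L = R·k·A = 0.009509×0.0745×14.8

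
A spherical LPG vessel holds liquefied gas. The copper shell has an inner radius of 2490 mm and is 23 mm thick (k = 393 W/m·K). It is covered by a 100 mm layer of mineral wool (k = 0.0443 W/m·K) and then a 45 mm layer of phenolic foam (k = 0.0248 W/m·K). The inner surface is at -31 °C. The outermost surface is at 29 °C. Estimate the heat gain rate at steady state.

Radial (spherical) resistances in series:
R_copper shell = (1/2.49 − 1/2.513)/(4π×393) = 7.443×10^-7 K/W
R_mineral wool = (1/2.513 − 1/2.613)/(4π×0.0443) = 0.02736 K/W
R_phenolic foam = (1/2.613 − 1/2.658)/(4π×0.0248) = 0.02079 K/W
R_total = 0.04815 K/W
Q = ΔT/R_total = 60/0.04815

Q ≈ 1250 W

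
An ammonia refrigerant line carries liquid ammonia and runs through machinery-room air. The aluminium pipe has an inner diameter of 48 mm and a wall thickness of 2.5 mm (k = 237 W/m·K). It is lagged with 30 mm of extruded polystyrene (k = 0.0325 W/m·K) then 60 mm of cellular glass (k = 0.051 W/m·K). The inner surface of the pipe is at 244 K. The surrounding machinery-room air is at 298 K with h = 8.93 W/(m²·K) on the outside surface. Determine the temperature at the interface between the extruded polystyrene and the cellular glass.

Per-layer cylindrical resistances, series-summed:
R_aluminium pipe wall = ln(26.5/24)/(2π×237×1) = 6.654×10^-5 K/W
R_extruded polystyrene = ln(56.5/26.5)/(2π×0.0325×1) = 3.708 K/W
R_cellular glass = ln(116.5/56.5)/(2π×0.051×1) = 2.258 K/W
R_outer film = 1/(h_o·2πr_oL) = 1/(8.93×2π×0.1165×1) = 0.153 K/W
R_total = 6.119 K/W
Q = ΔT/R_total = 54/6.119
Q = 8.83 W/m
T_interface = T_inner + Q·ΣR(inner→interface) = 244 + 8.83×3.708

T ≈ 277 K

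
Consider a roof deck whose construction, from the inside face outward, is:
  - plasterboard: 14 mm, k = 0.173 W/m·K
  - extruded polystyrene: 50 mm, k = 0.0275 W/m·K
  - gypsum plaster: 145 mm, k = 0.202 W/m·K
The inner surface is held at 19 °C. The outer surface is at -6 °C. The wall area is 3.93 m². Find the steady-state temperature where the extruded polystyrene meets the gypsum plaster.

Series thermal resistances:
R_plasterboard = L/(kA) = 0.014/(0.173×3.93) = 0.02059 K/W
R_extruded polystyrene = L/(kA) = 0.05/(0.0275×3.93) = 0.4626 K/W
R_gypsum plaster = L/(kA) = 0.145/(0.202×3.93) = 0.1827 K/W
R_total = 0.6659 K/W;  Q = ΔT/R_total = 25/0.6659 = 37.54 W
T_interface = T_inner − Q·ΣR(inner→interface) = 19 − 37.5×0.4832

T ≈ 0.857 °C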